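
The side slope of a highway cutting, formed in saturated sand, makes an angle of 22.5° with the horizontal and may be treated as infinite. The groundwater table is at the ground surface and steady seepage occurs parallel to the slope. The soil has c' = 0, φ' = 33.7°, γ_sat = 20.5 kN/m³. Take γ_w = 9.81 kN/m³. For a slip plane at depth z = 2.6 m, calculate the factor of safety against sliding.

FS = 0.84

With seepage parallel to the slope and the water table at the surface, the effective normal stress on the slip plane uses the buoyant unit weight γ' = γ_sat − γ_w while the driving shear stress uses γ_sat:
FS = [c' + γ' z cos²β tanφ'] / [γ_sat z sinβ cosβ]
(For c' = 0 this reduces to FS = (γ'/γ_sat)·tanφ'/tanβ.)
γ' = 20.5 − 9.81 = 10.69 kN/m³
Numerator = 0.0 + 10.69·2.6·cos²22.5°·tan33.7° = 0.0 + 10.69·2.6·0.8536·0.6669 = 15.822 kPa
Denominator = 20.5·2.6·sin22.5°·cos22.5° = 20.5·2.6·0.3827·0.9239 = 18.844 kPa
FS = 15.822 / 18.844 = 0.840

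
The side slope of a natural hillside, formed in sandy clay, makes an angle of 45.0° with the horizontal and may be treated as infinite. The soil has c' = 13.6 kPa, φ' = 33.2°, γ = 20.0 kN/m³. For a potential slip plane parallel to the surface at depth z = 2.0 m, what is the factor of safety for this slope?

For an infinite slope with a slip plane parallel to the surface (no pore pressure): FS = [c' + γz cos²β tanφ'] / [γz sinβ cosβ].
γz = 20.0·2.0 = 40.00 kN/m²
Numerator = 13.6 + 40.00·cos²45.0°·tan33.2° = 13.6 + 40.00·0.5000·0.6544 = 26.688 kPa
Denominator = 40.00·sin45.0°·cos45.0° = 40.00·0.7071·0.7071 = 20.000 kPa
FS = 26.688 / 20.000 = 1.334

FS = 1.33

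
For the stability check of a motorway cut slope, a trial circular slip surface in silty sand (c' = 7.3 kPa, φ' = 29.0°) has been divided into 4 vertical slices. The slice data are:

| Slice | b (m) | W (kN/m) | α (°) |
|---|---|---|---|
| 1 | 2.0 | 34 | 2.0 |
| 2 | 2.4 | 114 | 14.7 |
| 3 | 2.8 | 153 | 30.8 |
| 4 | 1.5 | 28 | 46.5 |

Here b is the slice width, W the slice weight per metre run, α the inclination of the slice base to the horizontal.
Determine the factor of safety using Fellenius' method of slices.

FS = 1.83

Ordinary method of slices: FS = Σ[c'·Δl_i + (W_i cosα_i)·tanφ'] / Σ W_i sinα_i, with Δl_i = b_i / cosα_i.
Slice 1: Δl = 2.0/cos2.0° = 2.001 m; N'_1 = 34·cos2.0° = 34.0; c'Δl = 14.61; W sinα = 1.2
Slice 2: Δl = 2.4/cos14.7° = 2.481 m; N'_2 = 114·cos14.7° = 110.3; c'Δl = 18.11; W sinα = 28.9
Slice 3: Δl = 2.8/cos30.8° = 3.260 m; N'_3 = 153·cos30.8° = 131.4; c'Δl = 23.80; W sinα = 78.3
Slice 4: Δl = 1.5/cos46.5° = 2.179 m; N'_4 = 28·cos46.5° = 19.3; c'Δl = 15.91; W sinα = 20.3
Σc'Δl = 72.4 kN/m; ΣN' = 294.9 kN/m; ΣW sinα = 128.8 kN/m
Resisting = 72.4 + 294.9·tan29.0° = 72.4 + 163.5 = 235.9 kN/m
FS = 235.9 / 128.8 = 1.832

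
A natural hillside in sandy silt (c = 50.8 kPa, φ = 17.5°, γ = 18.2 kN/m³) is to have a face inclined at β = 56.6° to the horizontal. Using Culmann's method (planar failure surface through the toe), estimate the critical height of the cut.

Culmann's analysis gives the critical failure plane at α_cr = (β + φ)/2 = (56.6 + 17.5)/2 = 37.0°, and the critical height
H_c = (4c/γ) · sinβ cosφ / [1 − cos(β − φ)]
    = (4·50.8/18.2) · sin56.6°·cos17.5° / [1 − cos(39.1°)]
    = 11.165 · 0.8348·0.9537 / [1 − 0.7760]
    = 11.165 · 0.7962 / 0.2240
    = 39.69 m

H_c = 39.69 m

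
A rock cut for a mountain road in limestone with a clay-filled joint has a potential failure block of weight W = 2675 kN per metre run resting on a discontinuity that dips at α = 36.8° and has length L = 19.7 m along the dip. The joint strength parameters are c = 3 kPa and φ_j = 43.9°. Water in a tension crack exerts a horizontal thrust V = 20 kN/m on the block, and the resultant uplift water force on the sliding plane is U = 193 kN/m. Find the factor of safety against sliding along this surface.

FS = 1.19

Resolving the block weight along and normal to the plane and applying the Mohr–Coulomb strength on the joint:
N' = W cosα − U − V sinα = 2675·cos36.8° − 193 − 20·sin36.8° = 1937.0 kN/m
Driving force T = W sinα + V cosα = 2675·sin36.8° + 20·cos36.8° = 1618.4 kN/m
Resisting force R = c·L + N'·tanφ_j = 3·19.7 + 1937.0·tan43.9° = 59.1 + 1864.0 = 1923.1 kN/m
FS = R / T = 1923.1 / 1618.4 = 1.188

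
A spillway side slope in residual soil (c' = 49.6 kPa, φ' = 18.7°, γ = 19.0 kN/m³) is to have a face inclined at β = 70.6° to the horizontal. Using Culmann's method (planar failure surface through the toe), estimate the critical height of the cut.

Culmann's analysis gives the critical failure plane at α_cr = (β + φ')/2 = (70.6 + 18.7)/2 = 44.6°, and the critical height
H_c = (4c'/γ) · sinβ cosφ' / [1 − cos(β − φ')]
    = (4·49.6/19.0) · sin70.6°·cos18.7° / [1 − cos(51.9°)]
    = 10.442 · 0.9432·0.9472 / [1 − 0.6170]
    = 10.442 · 0.8934 / 0.3830
    = 24.36 m

H_c = 24.36 m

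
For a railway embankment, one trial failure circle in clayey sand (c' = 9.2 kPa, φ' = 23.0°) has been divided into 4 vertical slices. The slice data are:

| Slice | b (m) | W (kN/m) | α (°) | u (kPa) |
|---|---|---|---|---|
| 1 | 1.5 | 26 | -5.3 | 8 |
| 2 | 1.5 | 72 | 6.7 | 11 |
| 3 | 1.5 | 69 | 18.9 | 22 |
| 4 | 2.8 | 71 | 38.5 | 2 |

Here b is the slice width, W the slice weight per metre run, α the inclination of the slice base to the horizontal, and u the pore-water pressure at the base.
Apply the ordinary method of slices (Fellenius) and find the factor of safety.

Ordinary method of slices: FS = Σ[c'·Δl_i + (W_i cosα_i − u_i·Δl_i)·tanφ'] / Σ W_i sinα_i, with Δl_i = b_i / cosα_i.
Slice 1: Δl = 1.5/cos(-5.3°) = 1.506 m; N'_1 = 26·cos(-5.3°) − 8·1.506 = 13.8; c'Δl = 13.86; W sinα = -2.4
Slice 2: Δl = 1.5/cos6.7° = 1.510 m; N'_2 = 72·cos6.7° − 11·1.510 = 54.9; c'Δl = 13.89; W sinα = 8.4
Slice 3: Δl = 1.5/cos18.9° = 1.585 m; N'_3 = 69·cos18.9° − 22·1.585 = 30.4; c'Δl = 14.59; W sinα = 22.4
Slice 4: Δl = 2.8/cos38.5° = 3.578 m; N'_4 = 71·cos38.5° − 2·3.578 = 48.4; c'Δl = 32.92; W sinα = 44.2
Σc'Δl = 75.3 kN/m; ΣN' = 147.5 kN/m; ΣW sinα = 72.5 kN/m
Resisting = 75.3 + 147.5·tan23.0° = 75.3 + 62.6 = 137.9 kN/m
FS = 137.9 / 72.5 = 1.901

FS = 1.90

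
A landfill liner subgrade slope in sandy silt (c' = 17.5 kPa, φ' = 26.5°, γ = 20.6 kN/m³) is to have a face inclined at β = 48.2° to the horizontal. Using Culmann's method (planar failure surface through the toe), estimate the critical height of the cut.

Culmann's analysis gives the critical failure plane at α_cr = (β + φ')/2 = (48.2 + 26.5)/2 = 37.4°, and the critical height
H_c = (4c'/γ) · sinβ cosφ' / [1 − cos(β − φ')]
    = (4·17.5/20.6) · sin48.2°·cos26.5° / [1 − cos(21.7°)]
    = 3.398 · 0.7455·0.8949 / [1 − 0.9291]
    = 3.398 · 0.6672 / 0.0709
    = 31.99 m

H_c = 31.99 m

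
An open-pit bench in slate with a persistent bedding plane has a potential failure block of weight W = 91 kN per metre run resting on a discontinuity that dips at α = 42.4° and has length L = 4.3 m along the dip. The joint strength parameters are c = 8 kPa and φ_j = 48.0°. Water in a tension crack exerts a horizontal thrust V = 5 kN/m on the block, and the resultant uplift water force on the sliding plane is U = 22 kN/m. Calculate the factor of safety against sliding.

Resolving the block weight along and normal to the plane and applying the Mohr–Coulomb strength on the joint:
N' = W cosα − U − V sinα = 91·cos42.4° − 22 − 5·sin42.4° = 41.8 kN/m
Driving force T = W sinα + V cosα = 91·sin42.4° + 5·cos42.4° = 65.1 kN/m
Resisting force R = c·L + N'·tanφ_j = 8·4.3 + 41.8·tan48.0° = 34.4 + 46.5 = 80.9 kN/m
FS = R / T = 80.9 / 65.1 = 1.243

FS = 1.24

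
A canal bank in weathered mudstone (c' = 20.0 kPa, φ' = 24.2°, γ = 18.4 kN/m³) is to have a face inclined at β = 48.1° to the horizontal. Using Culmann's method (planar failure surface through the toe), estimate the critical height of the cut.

H_c = 34.42 m

Culmann's analysis gives the critical failure plane at α_cr = (β + φ')/2 = (48.1 + 24.2)/2 = 36.1°, and the critical height
H_c = (4c'/γ) · sinβ cosφ' / [1 − cos(β − φ')]
    = (4·20.0/18.4) · sin48.1°·cos24.2° / [1 − cos(23.9°)]
    = 4.348 · 0.7443·0.9121 / [1 − 0.9143]
    = 4.348 · 0.6789 / 0.0857
    = 34.42 m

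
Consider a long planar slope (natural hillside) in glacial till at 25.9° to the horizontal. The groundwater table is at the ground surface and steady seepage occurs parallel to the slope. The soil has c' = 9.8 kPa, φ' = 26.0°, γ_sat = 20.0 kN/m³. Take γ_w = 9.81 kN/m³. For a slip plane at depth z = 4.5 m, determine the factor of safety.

With seepage parallel to the slope and the water table at the surface, the effective normal stress on the slip plane uses the buoyant unit weight γ' = γ_sat − γ_w while the driving shear stress uses γ_sat:
FS = [c' + γ' z cos²β tanφ'] / [γ_sat z sinβ cosβ]
γ' = 20.0 − 9.81 = 10.19 kN/m³
Numerator = 9.8 + 10.19·4.5·cos²25.9°·tan26.0° = 9.8 + 10.19·4.5·0.8092·0.4877 = 27.898 kPa
Denominator = 20.0·4.5·sin25.9°·cos25.9° = 20.0·4.5·0.4368·0.8996 = 35.364 kPa
FS = 27.898 / 35.364 = 0.789

FS = 0.79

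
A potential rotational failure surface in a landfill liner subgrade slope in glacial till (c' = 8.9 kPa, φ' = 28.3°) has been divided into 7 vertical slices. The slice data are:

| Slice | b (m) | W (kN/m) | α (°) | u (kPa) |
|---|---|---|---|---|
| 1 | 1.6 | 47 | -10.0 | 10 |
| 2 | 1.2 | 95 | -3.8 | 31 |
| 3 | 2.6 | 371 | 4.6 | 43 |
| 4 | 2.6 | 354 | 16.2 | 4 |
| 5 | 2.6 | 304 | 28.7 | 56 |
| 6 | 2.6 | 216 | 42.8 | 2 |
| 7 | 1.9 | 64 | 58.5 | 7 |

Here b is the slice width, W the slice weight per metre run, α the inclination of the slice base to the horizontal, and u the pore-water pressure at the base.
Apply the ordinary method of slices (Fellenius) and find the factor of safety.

FS = 1.44

Ordinary method of slices: FS = Σ[c'·Δl_i + (W_i cosα_i − u_i·Δl_i)·tanφ'] / Σ W_i sinα_i, with Δl_i = b_i / cosα_i.
Slice 1: Δl = 1.6/cos(-10.0°) = 1.625 m; N'_1 = 47·cos(-10.0°) − 10·1.625 = 30.0; c'Δl = 14.46; W sinα = -8.2
Slice 2: Δl = 1.2/cos(-3.8°) = 1.203 m; N'_2 = 95·cos(-3.8°) − 31·1.203 = 57.5; c'Δl = 10.70; W sinα = -6.3
Slice 3: Δl = 2.6/cos4.6° = 2.608 m; N'_3 = 371·cos4.6° − 43·2.608 = 257.6; c'Δl = 23.21; W sinα = 29.8
Slice 4: Δl = 2.6/cos16.2° = 2.708 m; N'_4 = 354·cos16.2° − 4·2.708 = 329.1; c'Δl = 24.10; W sinα = 98.8
Slice 5: Δl = 2.6/cos28.7° = 2.964 m; N'_5 = 304·cos28.7° − 56·2.964 = 100.7; c'Δl = 26.38; W sinα = 146.0
Slice 6: Δl = 2.6/cos42.8° = 3.544 m; N'_6 = 216·cos42.8° − 2·3.544 = 151.4; c'Δl = 31.54; W sinα = 146.8
Slice 7: Δl = 1.9/cos58.5° = 3.636 m; N'_7 = 64·cos58.5° − 7·3.636 = 8.0; c'Δl = 32.36; W sinα = 54.6
Σc'Δl = 162.8 kN/m; ΣN' = 934.3 kN/m; ΣW sinα = 461.4 kN/m
Resisting = 162.8 + 934.3·tan28.3° = 162.8 + 503.1 = 665.9 kN/m
FS = 665.9 / 461.4 = 1.443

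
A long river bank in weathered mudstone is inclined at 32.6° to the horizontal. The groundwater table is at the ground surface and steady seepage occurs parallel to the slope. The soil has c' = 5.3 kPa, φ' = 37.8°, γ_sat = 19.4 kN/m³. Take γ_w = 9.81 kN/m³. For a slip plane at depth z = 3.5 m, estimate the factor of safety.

With seepage parallel to the slope and the water table at the surface, the effective normal stress on the slip plane uses the buoyant unit weight γ' = γ_sat − γ_w while the driving shear stress uses γ_sat:
FS = [c' + γ' z cos²β tanφ'] / [γ_sat z sinβ cosβ]
γ' = 19.4 − 9.81 = 9.59 kN/m³
Numerator = 5.3 + 9.59·3.5·cos²32.6°·tan37.8° = 5.3 + 9.59·3.5·0.7097·0.7757 = 23.778 kPa
Denominator = 19.4·3.5·sin32.6°·cos32.6° = 19.4·3.5·0.5388·0.8425 = 30.819 kPa
FS = 23.778 / 30.819 = 0.772

FS = 0.77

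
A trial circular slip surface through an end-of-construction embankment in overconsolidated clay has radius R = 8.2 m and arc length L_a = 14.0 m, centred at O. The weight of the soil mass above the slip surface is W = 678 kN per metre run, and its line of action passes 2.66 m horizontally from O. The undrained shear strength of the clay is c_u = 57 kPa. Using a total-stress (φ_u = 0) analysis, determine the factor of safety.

FS = 3.63

Taking moments about the centre O, the resisting moment is provided by the undrained shear strength acting along the arc:
M_R = c_u·L_a·R = 57·14.00·8.2 = 6543.6 kN·m/m
M_D = W·d = 678·2.66 = 1803.5 kN·m/m
FS = M_R / M_D = 6543.6 / 1803.5 = 3.628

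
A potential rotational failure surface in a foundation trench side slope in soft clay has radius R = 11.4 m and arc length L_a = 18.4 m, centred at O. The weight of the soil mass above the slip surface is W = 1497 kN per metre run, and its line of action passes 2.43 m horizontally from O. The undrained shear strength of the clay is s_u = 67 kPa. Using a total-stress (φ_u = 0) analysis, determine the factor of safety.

FS = 3.86

Taking moments about the centre O, the resisting moment is provided by the undrained shear strength acting along the arc:
M_R = s_u·L_a·R = 67·18.40·11.4 = 14053.9 kN·m/m
M_D = W·d = 1497·2.43 = 3637.7 kN·m/m
FS = M_R / M_D = 14053.9 / 3637.7 = 3.863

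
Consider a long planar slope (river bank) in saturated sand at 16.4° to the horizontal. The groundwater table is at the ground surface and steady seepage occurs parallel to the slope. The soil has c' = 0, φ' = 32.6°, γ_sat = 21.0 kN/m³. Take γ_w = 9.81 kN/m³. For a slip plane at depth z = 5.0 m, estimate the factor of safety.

With seepage parallel to the slope and the water table at the surface, the effective normal stress on the slip plane uses the buoyant unit weight γ' = γ_sat − γ_w while the driving shear stress uses γ_sat:
FS = [c' + γ' z cos²β tanφ'] / [γ_sat z sinβ cosβ]
(For c' = 0 this reduces to FS = (γ'/γ_sat)·tanφ'/tanβ.)
γ' = 21.0 − 9.81 = 11.19 kN/m³
Numerator = 0.0 + 11.19·5.0·cos²16.4°·tan32.6° = 0.0 + 11.19·5.0·0.9203·0.6395 = 32.929 kPa
Denominator = 21.0·5.0·sin16.4°·cos16.4° = 21.0·5.0·0.2823·0.9593 = 28.440 kPa
FS = 32.929 / 28.440 = 1.158

FS = 1.16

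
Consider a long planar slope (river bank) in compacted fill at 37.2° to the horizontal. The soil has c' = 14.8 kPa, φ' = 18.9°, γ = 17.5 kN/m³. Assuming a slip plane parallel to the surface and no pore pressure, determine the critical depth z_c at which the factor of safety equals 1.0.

Setting FS = 1.00 in FS = [c' + γz cos²β tanφ'] / [γz sinβ cosβ] and solving for z:
z = c' / [γ cosβ (FS·sinβ − cosβ·tanφ')]
  = 14.8 / [17.5·cos37.2°·(1.00·sin37.2° − cos37.2°·tan18.9°)]
  = 14.8 / [17.5·0.7965·(1.00·0.6046 − 0.7965·0.3424)]
  = 14.8 / 4.6262 = 3.199 m

z_c = 3.20 m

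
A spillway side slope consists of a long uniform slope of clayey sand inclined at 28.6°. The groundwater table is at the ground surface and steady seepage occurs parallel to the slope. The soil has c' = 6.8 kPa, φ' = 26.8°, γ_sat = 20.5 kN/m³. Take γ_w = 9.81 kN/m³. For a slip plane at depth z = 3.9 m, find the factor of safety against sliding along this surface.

FS = 0.69

With seepage parallel to the slope and the water table at the surface, the effective normal stress on the slip plane uses the buoyant unit weight γ' = γ_sat − γ_w while the driving shear stress uses γ_sat:
FS = [c' + γ' z cos²β tanφ'] / [γ_sat z sinβ cosβ]
γ' = 20.5 − 9.81 = 10.69 kN/m³
Numerator = 6.8 + 10.69·3.9·cos²28.6°·tan26.8° = 6.8 + 10.69·3.9·0.7709·0.5051 = 23.034 kPa
Denominator = 20.5·3.9·sin28.6°·cos28.6° = 20.5·3.9·0.4787·0.8780 = 33.602 kPa
FS = 23.034 / 33.602 = 0.685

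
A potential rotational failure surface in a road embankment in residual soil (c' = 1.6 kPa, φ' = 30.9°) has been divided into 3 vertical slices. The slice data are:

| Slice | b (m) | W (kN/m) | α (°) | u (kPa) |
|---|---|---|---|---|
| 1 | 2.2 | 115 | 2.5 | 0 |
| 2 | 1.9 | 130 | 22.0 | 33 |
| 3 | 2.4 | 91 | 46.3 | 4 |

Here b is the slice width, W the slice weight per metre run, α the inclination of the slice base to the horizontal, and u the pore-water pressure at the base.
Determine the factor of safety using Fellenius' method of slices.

Ordinary method of slices: FS = Σ[c'·Δl_i + (W_i cosα_i − u_i·Δl_i)·tanφ'] / Σ W_i sinα_i, with Δl_i = b_i / cosα_i.
Slice 1: Δl = 2.2/cos2.5° = 2.202 m; N'_1 = 115·cos2.5° − 0·2.202 = 114.9; c'Δl = 3.52; W sinα = 5.0
Slice 2: Δl = 1.9/cos22.0° = 2.049 m; N'_2 = 130·cos22.0° − 33·2.049 = 52.9; c'Δl = 3.28; W sinα = 48.7
Slice 3: Δl = 2.4/cos46.3° = 3.474 m; N'_3 = 91·cos46.3° − 4·3.474 = 49.0; c'Δl = 5.56; W sinα = 65.8
Σc'Δl = 12.4 kN/m; ΣN' = 216.8 kN/m; ΣW sinα = 119.5 kN/m
Resisting = 12.4 + 216.8·tan30.9° = 12.4 + 129.7 = 142.1 kN/m
FS = 142.1 / 119.5 = 1.189

FS = 1.19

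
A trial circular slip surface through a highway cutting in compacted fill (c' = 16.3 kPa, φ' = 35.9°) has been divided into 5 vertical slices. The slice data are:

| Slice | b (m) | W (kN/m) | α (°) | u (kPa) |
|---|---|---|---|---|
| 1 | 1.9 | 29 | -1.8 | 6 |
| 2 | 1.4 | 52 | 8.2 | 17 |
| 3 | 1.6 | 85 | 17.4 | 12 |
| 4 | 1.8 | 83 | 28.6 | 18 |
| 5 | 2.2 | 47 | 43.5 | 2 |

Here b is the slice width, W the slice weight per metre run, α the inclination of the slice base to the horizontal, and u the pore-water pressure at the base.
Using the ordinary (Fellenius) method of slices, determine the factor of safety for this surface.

FS = 2.76

Ordinary method of slices: FS = Σ[c'·Δl_i + (W_i cosα_i − u_i·Δl_i)·tanφ'] / Σ W_i sinα_i, with Δl_i = b_i / cosα_i.
Slice 1: Δl = 1.9/cos(-1.8°) = 1.901 m; N'_1 = 29·cos(-1.8°) − 6·1.901 = 17.6; c'Δl = 30.99; W sinα = -0.9
Slice 2: Δl = 1.4/cos8.2° = 1.414 m; N'_2 = 52·cos8.2° − 17·1.414 = 27.4; c'Δl = 23.06; W sinα = 7.4
Slice 3: Δl = 1.6/cos17.4° = 1.677 m; N'_3 = 85·cos17.4° − 12·1.677 = 61.0; c'Δl = 27.33; W sinα = 25.4
Slice 4: Δl = 1.8/cos28.6° = 2.050 m; N'_4 = 83·cos28.6° − 18·2.050 = 36.0; c'Δl = 33.42; W sinα = 39.7
Slice 5: Δl = 2.2/cos43.5° = 3.033 m; N'_5 = 47·cos43.5° − 2·3.033 = 28.0; c'Δl = 49.44; W sinα = 32.4
Σc'Δl = 164.2 kN/m; ΣN' = 170.0 kN/m; ΣW sinα = 104.0 kN/m
Resisting = 164.2 + 170.0·tan35.9° = 164.2 + 123.1 = 287.3 kN/m
FS = 287.3 / 104.0 = 2.762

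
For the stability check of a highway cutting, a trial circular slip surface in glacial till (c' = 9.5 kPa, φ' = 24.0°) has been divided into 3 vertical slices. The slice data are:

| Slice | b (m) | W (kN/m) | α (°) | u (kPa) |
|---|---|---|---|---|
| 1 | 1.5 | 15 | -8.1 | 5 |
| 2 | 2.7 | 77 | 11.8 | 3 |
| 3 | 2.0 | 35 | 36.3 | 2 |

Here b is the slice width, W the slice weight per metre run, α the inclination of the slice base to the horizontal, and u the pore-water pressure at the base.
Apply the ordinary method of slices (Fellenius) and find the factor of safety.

Ordinary method of slices: FS = Σ[c'·Δl_i + (W_i cosα_i − u_i·Δl_i)·tanφ'] / Σ W_i sinα_i, with Δl_i = b_i / cosα_i.
Slice 1: Δl = 1.5/cos(-8.1°) = 1.515 m; N'_1 = 15·cos(-8.1°) − 5·1.515 = 7.3; c'Δl = 14.39; W sinα = -2.1
Slice 2: Δl = 2.7/cos11.8° = 2.758 m; N'_2 = 77·cos11.8° − 3·2.758 = 67.1; c'Δl = 26.20; W sinα = 15.7
Slice 3: Δl = 2.0/cos36.3° = 2.482 m; N'_3 = 35·cos36.3° − 2·2.482 = 23.2; c'Δl = 23.58; W sinα = 20.7
Σc'Δl = 64.2 kN/m; ΣN' = 97.6 kN/m; ΣW sinα = 34.4 kN/m
Resisting = 64.2 + 97.6·tan24.0° = 64.2 + 43.5 = 107.6 kN/m
FS = 107.6 / 34.4 = 3.133

FS = 3.13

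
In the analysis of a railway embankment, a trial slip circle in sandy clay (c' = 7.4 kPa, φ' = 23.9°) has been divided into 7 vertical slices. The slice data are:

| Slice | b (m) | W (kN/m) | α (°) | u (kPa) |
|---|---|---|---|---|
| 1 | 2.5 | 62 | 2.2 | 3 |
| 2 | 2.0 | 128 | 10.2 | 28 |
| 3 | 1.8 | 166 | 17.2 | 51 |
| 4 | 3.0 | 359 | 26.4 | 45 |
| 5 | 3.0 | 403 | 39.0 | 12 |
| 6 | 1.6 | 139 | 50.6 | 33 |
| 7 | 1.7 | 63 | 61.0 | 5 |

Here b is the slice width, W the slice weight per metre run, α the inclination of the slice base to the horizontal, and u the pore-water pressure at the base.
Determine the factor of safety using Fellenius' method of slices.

FS = 0.66

Ordinary method of slices: FS = Σ[c'·Δl_i + (W_i cosα_i − u_i·Δl_i)·tanφ'] / Σ W_i sinα_i, with Δl_i = b_i / cosα_i.
Slice 1: Δl = 2.5/cos2.2° = 2.502 m; N'_1 = 62·cos2.2° − 3·2.502 = 54.4; c'Δl = 18.51; W sinα = 2.4
Slice 2: Δl = 2.0/cos10.2° = 2.032 m; N'_2 = 128·cos10.2° − 28·2.032 = 69.1; c'Δl = 15.04; W sinα = 22.7
Slice 3: Δl = 1.8/cos17.2° = 1.884 m; N'_3 = 166·cos17.2° − 51·1.884 = 62.5; c'Δl = 13.94; W sinα = 49.1
Slice 4: Δl = 3.0/cos26.4° = 3.349 m; N'_4 = 359·cos26.4° − 45·3.349 = 170.8; c'Δl = 24.78; W sinα = 159.6
Slice 5: Δl = 3.0/cos39.0° = 3.860 m; N'_5 = 403·cos39.0° − 12·3.860 = 266.9; c'Δl = 28.57; W sinα = 253.6
Slice 6: Δl = 1.6/cos50.6° = 2.521 m; N'_6 = 139·cos50.6° − 33·2.521 = 5.0; c'Δl = 18.65; W sinα = 107.4
Slice 7: Δl = 1.7/cos61.0° = 3.507 m; N'_7 = 63·cos61.0° − 5·3.507 = 13.0; c'Δl = 25.95; W sinα = 55.1
Σc'Δl = 145.4 kN/m; ΣN' = 641.8 kN/m; ΣW sinα = 649.9 kN/m
Resisting = 145.4 + 641.8·tan23.9° = 145.4 + 284.4 = 429.8 kN/m
FS = 429.8 / 649.9 = 0.661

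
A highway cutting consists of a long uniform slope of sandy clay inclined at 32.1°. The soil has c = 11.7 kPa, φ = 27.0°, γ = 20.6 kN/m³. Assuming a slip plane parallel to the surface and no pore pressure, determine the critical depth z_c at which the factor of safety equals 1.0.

z_c = 6.72 m

Setting FS = 1.00 in FS = [c + γz cos²β tanφ] / [γz sinβ cosβ] and solving for z:
z = c / [γ cosβ (FS·sinβ − cosβ·tanφ)]
  = 11.7 / [20.6·cos32.1°·(1.00·sin32.1° − cos32.1°·tan27.0°)]
  = 11.7 / [20.6·0.8471·(1.00·0.5314 − 0.8471·0.5095)]
  = 11.7 / 1.7410 = 6.720 m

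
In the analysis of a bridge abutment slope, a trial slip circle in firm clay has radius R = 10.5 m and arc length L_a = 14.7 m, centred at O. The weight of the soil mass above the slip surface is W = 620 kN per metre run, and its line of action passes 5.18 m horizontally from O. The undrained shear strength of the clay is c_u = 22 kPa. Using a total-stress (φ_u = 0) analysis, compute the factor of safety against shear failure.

Taking moments about the centre O, the resisting moment is provided by the undrained shear strength acting along the arc:
M_R = c_u·L_a·R = 22·14.70·10.5 = 3395.7 kN·m/m
M_D = W·d = 620·5.18 = 3211.6 kN·m/m
FS = M_R / M_D = 3395.7 / 3211.6 = 1.057

FS = 1.06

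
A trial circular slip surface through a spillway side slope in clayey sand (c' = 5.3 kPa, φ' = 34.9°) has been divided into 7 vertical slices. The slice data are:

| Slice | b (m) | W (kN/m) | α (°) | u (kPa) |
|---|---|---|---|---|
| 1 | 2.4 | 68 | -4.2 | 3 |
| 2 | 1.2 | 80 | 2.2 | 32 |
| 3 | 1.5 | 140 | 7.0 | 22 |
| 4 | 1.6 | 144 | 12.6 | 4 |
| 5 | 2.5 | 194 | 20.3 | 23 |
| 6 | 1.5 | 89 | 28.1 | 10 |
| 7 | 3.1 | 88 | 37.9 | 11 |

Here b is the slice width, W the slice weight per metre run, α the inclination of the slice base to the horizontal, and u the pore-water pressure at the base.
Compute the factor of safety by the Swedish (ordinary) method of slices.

FS = 2.21

Ordinary method of slices: FS = Σ[c'·Δl_i + (W_i cosα_i − u_i·Δl_i)·tanφ'] / Σ W_i sinα_i, with Δl_i = b_i / cosα_i.
Slice 1: Δl = 2.4/cos(-4.2°) = 2.406 m; N'_1 = 68·cos(-4.2°) − 3·2.406 = 60.6; c'Δl = 12.75; W sinα = -5.0
Slice 2: Δl = 1.2/cos2.2° = 1.201 m; N'_2 = 80·cos2.2° − 32·1.201 = 41.5; c'Δl = 6.36; W sinα = 3.1
Slice 3: Δl = 1.5/cos7.0° = 1.511 m; N'_3 = 140·cos7.0° − 22·1.511 = 105.7; c'Δl = 8.01; W sinα = 17.1
Slice 4: Δl = 1.6/cos12.6° = 1.639 m; N'_4 = 144·cos12.6° − 4·1.639 = 134.0; c'Δl = 8.69; W sinα = 31.4
Slice 5: Δl = 2.5/cos20.3° = 2.666 m; N'_5 = 194·cos20.3° − 23·2.666 = 120.6; c'Δl = 14.13; W sinα = 67.3
Slice 6: Δl = 1.5/cos28.1° = 1.700 m; N'_6 = 89·cos28.1° − 10·1.700 = 61.5; c'Δl = 9.01; W sinα = 41.9
Slice 7: Δl = 3.1/cos37.9° = 3.929 m; N'_7 = 88·cos37.9° − 11·3.929 = 26.2; c'Δl = 20.82; W sinα = 54.1
Σc'Δl = 79.8 kN/m; ΣN' = 550.2 kN/m; ΣW sinα = 209.8 kN/m
Resisting = 79.8 + 550.2·tan34.9° = 79.8 + 383.8 = 463.6 kN/m
FS = 463.6 / 209.8 = 2.209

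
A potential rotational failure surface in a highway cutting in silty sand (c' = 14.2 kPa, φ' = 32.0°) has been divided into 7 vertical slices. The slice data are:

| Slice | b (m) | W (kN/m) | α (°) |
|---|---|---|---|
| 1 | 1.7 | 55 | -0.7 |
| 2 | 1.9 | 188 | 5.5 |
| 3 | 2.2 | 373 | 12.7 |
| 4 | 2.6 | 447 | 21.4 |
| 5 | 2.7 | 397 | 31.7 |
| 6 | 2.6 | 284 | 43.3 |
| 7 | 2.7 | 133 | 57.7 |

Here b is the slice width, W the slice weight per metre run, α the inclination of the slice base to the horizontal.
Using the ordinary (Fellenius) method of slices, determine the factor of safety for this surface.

FS = 1.69

Ordinary method of slices: FS = Σ[c'·Δl_i + (W_i cosα_i)·tanφ'] / Σ W_i sinα_i, with Δl_i = b_i / cosα_i.
Slice 1: Δl = 1.7/cos(-0.7°) = 1.700 m; N'_1 = 55·cos(-0.7°) = 55.0; c'Δl = 24.14; W sinα = -0.7
Slice 2: Δl = 1.9/cos5.5° = 1.909 m; N'_2 = 188·cos5.5° = 187.1; c'Δl = 27.10; W sinα = 18.0
Slice 3: Δl = 2.2/cos12.7° = 2.255 m; N'_3 = 373·cos12.7° = 363.9; c'Δl = 32.02; W sinα = 82.0
Slice 4: Δl = 2.6/cos21.4° = 2.793 m; N'_4 = 447·cos21.4° = 416.2; c'Δl = 39.65; W sinα = 163.1
Slice 5: Δl = 2.7/cos31.7° = 3.173 m; N'_5 = 397·cos31.7° = 337.8; c'Δl = 45.06; W sinα = 208.6
Slice 6: Δl = 2.6/cos43.3° = 3.573 m; N'_6 = 284·cos43.3° = 206.7; c'Δl = 50.73; W sinα = 194.8
Slice 7: Δl = 2.7/cos57.7° = 5.053 m; N'_7 = 133·cos57.7° = 71.1; c'Δl = 71.75; W sinα = 112.4
Σc'Δl = 290.5 kN/m; ΣN' = 1637.7 kN/m; ΣW sinα = 778.3 kN/m
Resisting = 290.5 + 1637.7·tan32.0° = 290.5 + 1023.4 = 1313.8 kN/m
FS = 1313.8 / 778.3 = 1.688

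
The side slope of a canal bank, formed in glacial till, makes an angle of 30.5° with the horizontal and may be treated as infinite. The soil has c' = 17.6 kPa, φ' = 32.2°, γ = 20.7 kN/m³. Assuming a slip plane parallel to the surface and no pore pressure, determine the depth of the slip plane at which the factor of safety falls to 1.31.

Setting FS = 1.31 in FS = [c' + γz cos²β tanφ'] / [γz sinβ cosβ] and solving for z:
z = c' / [γ cosβ (FS·sinβ − cosβ·tanφ')]
  = 17.6 / [20.7·cos30.5°·(1.31·sin30.5° − cos30.5°·tan32.2°)]
  = 17.6 / [20.7·0.8616·(1.31·0.5075 − 0.8616·0.6297)]
  = 17.6 / 2.1809 = 8.070 m

z = 8.07 m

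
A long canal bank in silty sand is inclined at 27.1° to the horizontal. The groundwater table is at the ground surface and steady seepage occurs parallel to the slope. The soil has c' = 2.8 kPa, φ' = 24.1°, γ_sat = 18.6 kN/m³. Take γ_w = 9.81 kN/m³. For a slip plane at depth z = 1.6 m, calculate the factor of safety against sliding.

FS = 0.65

With seepage parallel to the slope and the water table at the surface, the effective normal stress on the slip plane uses the buoyant unit weight γ' = γ_sat − γ_w while the driving shear stress uses γ_sat:
FS = [c' + γ' z cos²β tanφ'] / [γ_sat z sinβ cosβ]
γ' = 18.6 − 9.81 = 8.79 kN/m³
Numerator = 2.8 + 8.79·1.6·cos²27.1°·tan24.1° = 2.8 + 8.79·1.6·0.7925·0.4473 = 7.786 kPa
Denominator = 18.6·1.6·sin27.1°·cos27.1° = 18.6·1.6·0.4555·0.8902 = 12.069 kPa
FS = 7.786 / 12.069 = 0.645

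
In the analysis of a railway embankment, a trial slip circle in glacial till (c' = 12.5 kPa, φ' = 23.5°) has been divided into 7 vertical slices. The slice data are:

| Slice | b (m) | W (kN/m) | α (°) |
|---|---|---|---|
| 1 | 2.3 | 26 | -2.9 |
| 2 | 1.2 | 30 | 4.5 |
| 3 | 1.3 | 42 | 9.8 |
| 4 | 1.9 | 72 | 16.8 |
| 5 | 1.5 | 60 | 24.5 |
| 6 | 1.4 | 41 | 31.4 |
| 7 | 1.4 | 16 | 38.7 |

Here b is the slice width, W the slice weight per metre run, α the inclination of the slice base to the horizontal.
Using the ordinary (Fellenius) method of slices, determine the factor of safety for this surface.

Ordinary method of slices: FS = Σ[c'·Δl_i + (W_i cosα_i)·tanφ'] / Σ W_i sinα_i, with Δl_i = b_i / cosα_i.
Slice 1: Δl = 2.3/cos(-2.9°) = 2.303 m; N'_1 = 26·cos(-2.9°) = 26.0; c'Δl = 28.79; W sinα = -1.3
Slice 2: Δl = 1.2/cos4.5° = 1.204 m; N'_2 = 30·cos4.5° = 29.9; c'Δl = 15.05; W sinα = 2.4
Slice 3: Δl = 1.3/cos9.8° = 1.319 m; N'_3 = 42·cos9.8° = 41.4; c'Δl = 16.49; W sinα = 7.1
Slice 4: Δl = 1.9/cos16.8° = 1.985 m; N'_4 = 72·cos16.8° = 68.9; c'Δl = 24.81; W sinα = 20.8
Slice 5: Δl = 1.5/cos24.5° = 1.648 m; N'_5 = 60·cos24.5° = 54.6; c'Δl = 20.61; W sinα = 24.9
Slice 6: Δl = 1.4/cos31.4° = 1.640 m; N'_6 = 41·cos31.4° = 35.0; c'Δl = 20.50; W sinα = 21.4
Slice 7: Δl = 1.4/cos38.7° = 1.794 m; N'_7 = 16·cos38.7° = 12.5; c'Δl = 22.42; W sinα = 10.0
Σc'Δl = 148.7 kN/m; ΣN' = 268.3 kN/m; ΣW sinα = 85.2 kN/m
Resisting = 148.7 + 268.3·tan23.5° = 148.7 + 116.6 = 265.3 kN/m
FS = 265.3 / 85.2 = 3.112

FS = 3.11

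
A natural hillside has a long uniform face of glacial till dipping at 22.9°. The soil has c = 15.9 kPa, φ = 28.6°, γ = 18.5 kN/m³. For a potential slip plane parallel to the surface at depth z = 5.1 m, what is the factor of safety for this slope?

For an infinite slope with a slip plane parallel to the surface (no pore pressure): FS = [c + γz cos²β tanφ] / [γz sinβ cosβ].
γz = 18.5·5.1 = 94.35 kN/m²
Numerator = 15.9 + 94.35·cos²22.9°·tan28.6° = 15.9 + 94.35·0.8486·0.5452 = 59.552 kPa
Denominator = 94.35·sin22.9°·cos22.9° = 94.35·0.3891·0.9212 = 33.820 kPa
FS = 59.552 / 33.820 = 1.761

FS = 1.76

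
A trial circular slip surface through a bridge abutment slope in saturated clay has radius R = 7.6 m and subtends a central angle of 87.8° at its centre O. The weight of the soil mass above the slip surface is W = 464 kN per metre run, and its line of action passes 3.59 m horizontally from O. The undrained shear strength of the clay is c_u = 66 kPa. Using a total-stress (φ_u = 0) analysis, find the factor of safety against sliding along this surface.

FS = 3.51

Taking moments about the centre O, the resisting moment is provided by the undrained shear strength acting along the arc:
Arc length L_a = R·θ = 7.6·(87.8°·π/180) = 7.6·1.5324 = 11.65 m
M_R = c_u·L_a·R = 66·11.65·7.6 = 5841.8 kN·m/m
M_D = W·d = 464·3.59 = 1665.8 kN·m/m
FS = M_R / M_D = 5841.8 / 1665.8 = 3.507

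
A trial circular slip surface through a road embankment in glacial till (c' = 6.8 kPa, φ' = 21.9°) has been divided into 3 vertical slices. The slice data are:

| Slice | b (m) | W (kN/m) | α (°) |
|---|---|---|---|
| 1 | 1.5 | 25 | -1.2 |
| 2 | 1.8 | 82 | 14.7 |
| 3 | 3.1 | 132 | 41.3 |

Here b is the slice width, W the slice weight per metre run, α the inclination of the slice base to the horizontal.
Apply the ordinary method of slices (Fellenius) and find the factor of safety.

FS = 1.24

Ordinary method of slices: FS = Σ[c'·Δl_i + (W_i cosα_i)·tanφ'] / Σ W_i sinα_i, with Δl_i = b_i / cosα_i.
Slice 1: Δl = 1.5/cos(-1.2°) = 1.500 m; N'_1 = 25·cos(-1.2°) = 25.0; c'Δl = 10.20; W sinα = -0.5
Slice 2: Δl = 1.8/cos14.7° = 1.861 m; N'_2 = 82·cos14.7° = 79.3; c'Δl = 12.65; W sinα = 20.8
Slice 3: Δl = 3.1/cos41.3° = 4.126 m; N'_3 = 132·cos41.3° = 99.2; c'Δl = 28.06; W sinα = 87.1
Σc'Δl = 50.9 kN/m; ΣN' = 203.5 kN/m; ΣW sinα = 107.4 kN/m
Resisting = 50.9 + 203.5·tan21.9° = 50.9 + 81.8 = 132.7 kN/m
FS = 132.7 / 107.4 = 1.236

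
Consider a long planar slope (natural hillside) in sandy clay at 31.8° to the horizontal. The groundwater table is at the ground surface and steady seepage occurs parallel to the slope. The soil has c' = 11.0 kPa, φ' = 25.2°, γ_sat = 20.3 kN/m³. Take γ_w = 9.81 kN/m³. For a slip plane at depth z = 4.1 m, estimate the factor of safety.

With seepage parallel to the slope and the water table at the surface, the effective normal stress on the slip plane uses the buoyant unit weight γ' = γ_sat − γ_w while the driving shear stress uses γ_sat:
FS = [c' + γ' z cos²β tanφ'] / [γ_sat z sinβ cosβ]
γ' = 20.3 − 9.81 = 10.49 kN/m³
Numerator = 11.0 + 10.49·4.1·cos²31.8°·tan25.2° = 11.0 + 10.49·4.1·0.7223·0.4706 = 25.619 kPa
Denominator = 20.3·4.1·sin31.8°·cos31.8° = 20.3·4.1·0.5270·0.8499 = 37.275 kPa
FS = 25.619 / 37.275 = 0.687

FS = 0.69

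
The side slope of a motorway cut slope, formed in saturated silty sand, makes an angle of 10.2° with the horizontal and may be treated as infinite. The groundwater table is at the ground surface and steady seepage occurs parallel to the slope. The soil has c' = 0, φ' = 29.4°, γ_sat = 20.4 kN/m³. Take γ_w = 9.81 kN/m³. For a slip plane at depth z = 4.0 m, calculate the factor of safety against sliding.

With seepage parallel to the slope and the water table at the surface, the effective normal stress on the slip plane uses the buoyant unit weight γ' = γ_sat − γ_w while the driving shear stress uses γ_sat:
FS = [c' + γ' z cos²β tanφ'] / [γ_sat z sinβ cosβ]
(For c' = 0 this reduces to FS = (γ'/γ_sat)·tanφ'/tanβ.)
γ' = 20.4 − 9.81 = 10.59 kN/m³
Numerator = 0.0 + 10.59·4.0·cos²10.2°·tan29.4° = 0.0 + 10.59·4.0·0.9686·0.5635 = 23.120 kPa
Denominator = 20.4·4.0·sin10.2°·cos10.2° = 20.4·4.0·0.1771·0.9842 = 14.222 kPa
FS = 23.120 / 14.222 = 1.626

FS = 1.63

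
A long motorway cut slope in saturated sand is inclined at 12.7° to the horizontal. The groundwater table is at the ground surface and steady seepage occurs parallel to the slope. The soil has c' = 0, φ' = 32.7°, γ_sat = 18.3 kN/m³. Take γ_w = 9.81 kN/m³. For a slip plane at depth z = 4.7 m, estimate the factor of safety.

FS = 1.32

With seepage parallel to the slope and the water table at the surface, the effective normal stress on the slip plane uses the buoyant unit weight γ' = γ_sat − γ_w while the driving shear stress uses γ_sat:
FS = [c' + γ' z cos²β tanφ'] / [γ_sat z sinβ cosβ]
(For c' = 0 this reduces to FS = (γ'/γ_sat)·tanφ'/tanβ.)
γ' = 18.3 − 9.81 = 8.49 kN/m³
Numerator = 0.0 + 8.49·4.7·cos²12.7°·tan32.7° = 0.0 + 8.49·4.7·0.9517·0.6420 = 24.379 kPa
Denominator = 18.3·4.7·sin12.7°·cos12.7° = 18.3·4.7·0.2198·0.9755 = 18.446 kPa
FS = 24.379 / 18.446 = 1.322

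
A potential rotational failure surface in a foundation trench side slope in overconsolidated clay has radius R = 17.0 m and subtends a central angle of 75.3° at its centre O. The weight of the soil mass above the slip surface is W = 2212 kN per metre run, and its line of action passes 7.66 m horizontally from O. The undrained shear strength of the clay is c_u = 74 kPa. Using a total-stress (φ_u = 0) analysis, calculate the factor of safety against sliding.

FS = 1.66

Taking moments about the centre O, the resisting moment is provided by the undrained shear strength acting along the arc:
Arc length L_a = R·θ = 17.0·(75.3°·π/180) = 17.0·1.3142 = 22.34 m
M_R = c_u·L_a·R = 74·22.34·17.0 = 28106.2 kN·m/m
M_D = W·d = 2212·7.66 = 16943.9 kN·m/m
FS = M_R / M_D = 28106.2 / 16943.9 = 1.659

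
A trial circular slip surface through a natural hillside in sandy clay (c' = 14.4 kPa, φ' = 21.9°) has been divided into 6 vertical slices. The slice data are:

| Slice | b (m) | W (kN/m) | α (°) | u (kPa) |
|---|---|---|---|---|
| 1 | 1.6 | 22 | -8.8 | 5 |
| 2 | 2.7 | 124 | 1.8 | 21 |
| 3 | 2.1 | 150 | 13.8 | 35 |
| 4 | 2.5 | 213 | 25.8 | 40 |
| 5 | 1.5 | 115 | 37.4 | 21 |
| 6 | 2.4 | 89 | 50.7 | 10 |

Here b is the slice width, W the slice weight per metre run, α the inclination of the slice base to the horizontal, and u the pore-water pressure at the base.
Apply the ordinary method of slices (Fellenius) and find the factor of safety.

Ordinary method of slices: FS = Σ[c'·Δl_i + (W_i cosα_i − u_i·Δl_i)·tanφ'] / Σ W_i sinα_i, with Δl_i = b_i / cosα_i.
Slice 1: Δl = 1.6/cos(-8.8°) = 1.619 m; N'_1 = 22·cos(-8.8°) − 5·1.619 = 13.6; c'Δl = 23.31; W sinα = -3.4
Slice 2: Δl = 2.7/cos1.8° = 2.701 m; N'_2 = 124·cos1.8° − 21·2.701 = 67.2; c'Δl = 38.90; W sinα = 3.9
Slice 3: Δl = 2.1/cos13.8° = 2.162 m; N'_3 = 150·cos13.8° − 35·2.162 = 70.0; c'Δl = 31.14; W sinα = 35.8
Slice 4: Δl = 2.5/cos25.8° = 2.777 m; N'_4 = 213·cos25.8° − 40·2.777 = 80.7; c'Δl = 39.99; W sinα = 92.7
Slice 5: Δl = 1.5/cos37.4° = 1.888 m; N'_5 = 115·cos37.4° − 21·1.888 = 51.7; c'Δl = 27.19; W sinα = 69.8
Slice 6: Δl = 2.4/cos50.7° = 3.789 m; N'_6 = 89·cos50.7° − 10·3.789 = 18.5; c'Δl = 54.56; W sinα = 68.9
Σc'Δl = 215.1 kN/m; ΣN' = 301.7 kN/m; ΣW sinα = 267.7 kN/m
Resisting = 215.1 + 301.7·tan21.9° = 215.1 + 121.3 = 336.4 kN/m
FS = 336.4 / 267.7 = 1.256

FS = 1.26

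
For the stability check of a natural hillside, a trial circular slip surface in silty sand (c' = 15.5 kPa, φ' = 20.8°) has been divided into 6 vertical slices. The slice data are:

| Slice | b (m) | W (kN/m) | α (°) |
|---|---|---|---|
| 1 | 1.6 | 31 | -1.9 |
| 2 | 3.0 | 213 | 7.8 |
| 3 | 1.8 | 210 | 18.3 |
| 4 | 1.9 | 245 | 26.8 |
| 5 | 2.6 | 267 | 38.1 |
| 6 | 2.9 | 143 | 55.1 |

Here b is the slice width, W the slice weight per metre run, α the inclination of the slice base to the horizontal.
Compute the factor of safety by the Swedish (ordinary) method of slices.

FS = 1.29

Ordinary method of slices: FS = Σ[c'·Δl_i + (W_i cosα_i)·tanφ'] / Σ W_i sinα_i, with Δl_i = b_i / cosα_i.
Slice 1: Δl = 1.6/cos(-1.9°) = 1.601 m; N'_1 = 31·cos(-1.9°) = 31.0; c'Δl = 24.81; W sinα = -1.0
Slice 2: Δl = 3.0/cos7.8° = 3.028 m; N'_2 = 213·cos7.8° = 211.0; c'Δl = 46.93; W sinα = 28.9
Slice 3: Δl = 1.8/cos18.3° = 1.896 m; N'_3 = 210·cos18.3° = 199.4; c'Δl = 29.39; W sinα = 65.9
Slice 4: Δl = 1.9/cos26.8° = 2.129 m; N'_4 = 245·cos26.8° = 218.7; c'Δl = 32.99; W sinα = 110.5
Slice 5: Δl = 2.6/cos38.1° = 3.304 m; N'_5 = 267·cos38.1° = 210.1; c'Δl = 51.21; W sinα = 164.7
Slice 6: Δl = 2.9/cos55.1° = 5.069 m; N'_6 = 143·cos55.1° = 81.8; c'Δl = 78.56; W sinα = 117.3
Σc'Δl = 263.9 kN/m; ΣN' = 952.0 kN/m; ΣW sinα = 486.3 kN/m
Resisting = 263.9 + 952.0·tan20.8° = 263.9 + 361.6 = 625.5 kN/m
FS = 625.5 / 486.3 = 1.286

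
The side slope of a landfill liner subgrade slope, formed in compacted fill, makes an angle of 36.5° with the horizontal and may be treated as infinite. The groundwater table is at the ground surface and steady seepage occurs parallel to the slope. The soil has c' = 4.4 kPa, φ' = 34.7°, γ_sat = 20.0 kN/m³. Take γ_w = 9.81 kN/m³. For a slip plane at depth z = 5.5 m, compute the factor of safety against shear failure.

FS = 0.56

With seepage parallel to the slope and the water table at the surface, the effective normal stress on the slip plane uses the buoyant unit weight γ' = γ_sat − γ_w while the driving shear stress uses γ_sat:
FS = [c' + γ' z cos²β tanφ'] / [γ_sat z sinβ cosβ]
γ' = 20.0 − 9.81 = 10.19 kN/m³
Numerator = 4.4 + 10.19·5.5·cos²36.5°·tan34.7° = 4.4 + 10.19·5.5·0.6462·0.6924 = 29.477 kPa
Denominator = 20.0·5.5·sin36.5°·cos36.5° = 20.0·5.5·0.5948·0.8039 = 52.597 kPa
FS = 29.477 / 52.597 = 0.560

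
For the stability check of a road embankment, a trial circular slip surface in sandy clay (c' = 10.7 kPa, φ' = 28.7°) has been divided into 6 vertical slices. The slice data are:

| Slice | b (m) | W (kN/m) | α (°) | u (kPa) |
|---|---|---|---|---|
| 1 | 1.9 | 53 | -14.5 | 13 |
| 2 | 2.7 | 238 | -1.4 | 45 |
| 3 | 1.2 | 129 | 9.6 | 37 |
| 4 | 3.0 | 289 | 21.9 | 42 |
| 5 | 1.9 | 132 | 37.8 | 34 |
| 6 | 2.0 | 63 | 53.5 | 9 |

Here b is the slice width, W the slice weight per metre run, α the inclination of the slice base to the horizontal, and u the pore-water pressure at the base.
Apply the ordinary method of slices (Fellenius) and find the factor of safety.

FS = 1.53

Ordinary method of slices: FS = Σ[c'·Δl_i + (W_i cosα_i − u_i·Δl_i)·tanφ'] / Σ W_i sinα_i, with Δl_i = b_i / cosα_i.
Slice 1: Δl = 1.9/cos(-14.5°) = 1.963 m; N'_1 = 53·cos(-14.5°) − 13·1.963 = 25.8; c'Δl = 21.00; W sinα = -13.3
Slice 2: Δl = 2.7/cos(-1.4°) = 2.701 m; N'_2 = 238·cos(-1.4°) − 45·2.701 = 116.4; c'Δl = 28.90; W sinα = -5.8
Slice 3: Δl = 1.2/cos9.6° = 1.217 m; N'_3 = 129·cos9.6° − 37·1.217 = 82.2; c'Δl = 13.02; W sinα = 21.5
Slice 4: Δl = 3.0/cos21.9° = 3.233 m; N'_4 = 289·cos21.9° − 42·3.233 = 132.3; c'Δl = 34.60; W sinα = 107.8
Slice 5: Δl = 1.9/cos37.8° = 2.405 m; N'_5 = 132·cos37.8° − 34·2.405 = 22.5; c'Δl = 25.73; W sinα = 80.9
Slice 6: Δl = 2.0/cos53.5° = 3.362 m; N'_6 = 63·cos53.5° − 9·3.362 = 7.2; c'Δl = 35.98; W sinα = 50.6
Σc'Δl = 159.2 kN/m; ΣN' = 386.5 kN/m; ΣW sinα = 241.8 kN/m
Resisting = 159.2 + 386.5·tan28.7° = 159.2 + 211.6 = 370.8 kN/m
FS = 370.8 / 241.8 = 1.534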